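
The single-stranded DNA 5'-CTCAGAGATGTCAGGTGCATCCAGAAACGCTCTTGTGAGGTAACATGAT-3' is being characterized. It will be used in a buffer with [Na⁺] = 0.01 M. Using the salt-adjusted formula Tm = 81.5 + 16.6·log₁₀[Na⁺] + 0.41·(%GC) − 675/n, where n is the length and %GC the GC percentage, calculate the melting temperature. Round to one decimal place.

53.8°C

Length n = 49. Base counts: A=14, C=10, G=13, T=12
G+C = 23, so %GC = 23/49 × 100 = 46.939%
Salt term: 16.6 × (-2) = -33.2
GC term: 0.41 × 46.939 = 19.245; length term: −675/49 = −13.776
Tm = 81.5 + (-33.2) + 19.245 − 13.776 = 53.769 → 53.8°C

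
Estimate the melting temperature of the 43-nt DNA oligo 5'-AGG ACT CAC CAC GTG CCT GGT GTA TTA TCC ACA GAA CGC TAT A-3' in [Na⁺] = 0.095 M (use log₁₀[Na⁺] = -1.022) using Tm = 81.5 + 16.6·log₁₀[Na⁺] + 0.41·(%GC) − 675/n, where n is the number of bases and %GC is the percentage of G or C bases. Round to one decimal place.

68.9°C

Length n = 43. Base counts: C=12, T=10, A=12, G=9
G+C = 21, so %GC = 21/43 × 100 = 48.837%
Salt term: 16.6 × (-1.022) = -16.965
GC term: 0.41 × 48.837 = 20.023; length term: −675/43 = −15.698
Tm = 81.5 + (-16.965) + 20.023 − 15.698 = 68.86 → 68.9°C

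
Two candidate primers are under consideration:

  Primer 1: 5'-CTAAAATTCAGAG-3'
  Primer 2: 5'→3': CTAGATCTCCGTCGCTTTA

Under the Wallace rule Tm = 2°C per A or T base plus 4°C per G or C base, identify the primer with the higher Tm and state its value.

Primer 1: A+T=9, G+C=4 → Tm = 2(9)+4(4) = 34°C
Primer 2: A+T=10, G+C=9 → Tm = 2(10)+4(9) = 56°C
34°C vs 56°C → primer 2 is higher.

Primer 2, 56°C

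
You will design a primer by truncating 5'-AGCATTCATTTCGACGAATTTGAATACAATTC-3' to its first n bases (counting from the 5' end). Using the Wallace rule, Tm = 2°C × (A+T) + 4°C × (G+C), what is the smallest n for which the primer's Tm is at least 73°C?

First 27 bases: AGCATTCATTTCGACGAATTTGAATAC → Tm = 72°C (< 73°C)
First 28 bases: AGCATTCATTTCGACGAATTTGAATACA → Tm = 74°C (≥ 73°C)
Each additional base adds 2°C (A/T) or 4°C (G/C), so Tm is non-decreasing in n; n = 28 is the first length to reach 73°C.

n = 28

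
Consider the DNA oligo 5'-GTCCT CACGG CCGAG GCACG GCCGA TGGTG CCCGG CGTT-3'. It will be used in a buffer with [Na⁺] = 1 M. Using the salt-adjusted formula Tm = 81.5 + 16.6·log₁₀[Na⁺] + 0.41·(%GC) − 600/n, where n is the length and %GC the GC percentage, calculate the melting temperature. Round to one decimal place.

96.6°C

Length n = 39. Base counts: T=6, G=15, C=14, A=4
G+C = 29, so %GC = 29/39 × 100 = 74.359%
Salt term: 16.6 × (0) = 0
GC term: 0.41 × 74.359 = 30.487; length term: −600/39 = −15.385
Tm = 81.5 + (0) + 30.487 − 15.385 = 96.602 → 96.6°C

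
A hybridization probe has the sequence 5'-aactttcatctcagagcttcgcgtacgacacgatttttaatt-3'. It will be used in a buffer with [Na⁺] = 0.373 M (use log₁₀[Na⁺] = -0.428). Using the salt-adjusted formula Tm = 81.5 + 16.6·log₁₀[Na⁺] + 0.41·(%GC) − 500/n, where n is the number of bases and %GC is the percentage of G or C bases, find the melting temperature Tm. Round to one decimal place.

Length n = 42. C=10, G=6, T=15, A=11
G+C = 16, so %GC = 16/42 × 100 = 38.095%
Salt term: 16.6 × (-0.428) = -7.105
GC term: 0.41 × 38.095 = 15.619; length term: −500/42 = −11.905
Tm = 81.5 + (-7.105) + 15.619 − 11.905 = 78.109 → 78.1°C

78.1°C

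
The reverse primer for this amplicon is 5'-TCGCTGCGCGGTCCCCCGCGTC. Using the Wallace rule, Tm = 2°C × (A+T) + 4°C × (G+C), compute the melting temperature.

C=11, G=7, T=4, A=0
A+T = 4, G+C = 18
Tm = 2×4 + 4×18 = 80°C

80°C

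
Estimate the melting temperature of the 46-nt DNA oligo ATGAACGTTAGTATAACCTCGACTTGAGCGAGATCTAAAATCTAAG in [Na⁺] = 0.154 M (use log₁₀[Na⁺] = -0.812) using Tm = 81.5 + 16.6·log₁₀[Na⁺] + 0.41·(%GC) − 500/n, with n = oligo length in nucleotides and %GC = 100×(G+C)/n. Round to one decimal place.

Length n = 46. Scanning the sequence gives G=9, A=17, T=12, C=8.
G+C = 17, so %GC = 17/46 × 100 = 36.957%
Salt term: 16.6 × (-0.812) = -13.479
GC term: 0.41 × 36.957 = 15.152; length term: −500/46 = −10.87
Tm = 81.5 + (-13.479) + 15.152 − 10.87 = 72.303 → 72.3°C

72.3°C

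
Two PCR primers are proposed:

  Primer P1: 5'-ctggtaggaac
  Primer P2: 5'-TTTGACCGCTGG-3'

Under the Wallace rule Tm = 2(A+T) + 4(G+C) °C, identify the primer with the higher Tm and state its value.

Primer P1: A+T=5, G+C=6 → Tm = 2(5)+4(6) = 34°C
Primer P2: A+T=5, G+C=7 → Tm = 2(5)+4(7) = 38°C
34°C vs 38°C → primer P2 is higher.

Primer P2, 38°C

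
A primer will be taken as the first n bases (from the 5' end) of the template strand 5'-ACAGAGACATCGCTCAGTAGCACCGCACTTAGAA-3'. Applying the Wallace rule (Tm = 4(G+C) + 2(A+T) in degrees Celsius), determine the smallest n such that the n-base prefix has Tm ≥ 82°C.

n = 26

First 25 bases: ACAGAGACATCGCTCAGTAGCACCG → Tm = 78°C (< 82°C)
First 26 bases: ACAGAGACATCGCTCAGTAGCACCGC → Tm = 82°C (≥ 82°C)
Since every base adds ≥2°C, Tm only increases with n, so the threshold is first crossed at n = 26.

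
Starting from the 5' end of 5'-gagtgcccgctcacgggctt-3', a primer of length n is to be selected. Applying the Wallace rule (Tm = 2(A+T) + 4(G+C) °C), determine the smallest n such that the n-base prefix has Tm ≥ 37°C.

First 10 bases: GAGTGCCCGC → Tm = 36°C (< 37°C)
First 11 bases: GAGTGCCCGCT → Tm = 38°C (≥ 37°C)
Since every base adds ≥2°C, Tm only increases with n, so the threshold is first crossed at n = 11.

n = 11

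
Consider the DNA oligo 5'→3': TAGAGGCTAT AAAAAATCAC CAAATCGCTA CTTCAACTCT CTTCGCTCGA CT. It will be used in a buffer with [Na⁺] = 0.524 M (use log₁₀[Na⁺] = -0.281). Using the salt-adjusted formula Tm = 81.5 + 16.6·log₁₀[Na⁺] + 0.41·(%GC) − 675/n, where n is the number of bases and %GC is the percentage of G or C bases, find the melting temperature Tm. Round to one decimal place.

Length n = 52. Counting bases: G=6, T=14, A=17, C=15
G+C = 21, so %GC = 21/52 × 100 = 40.385%
Salt term: 16.6 × (-0.281) = -4.665
GC term: 0.41 × 40.385 = 16.558; length term: −675/52 = −12.981
Tm = 81.5 + (-4.665) + 16.558 − 12.981 = 80.412 → 80.4°C

80.4°C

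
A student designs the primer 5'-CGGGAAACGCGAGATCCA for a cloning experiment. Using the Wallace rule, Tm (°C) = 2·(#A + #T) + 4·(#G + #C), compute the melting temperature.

Scanning the sequence gives T=1, A=6, G=6, C=5.
AT pairs contribute 7, GC pairs contribute 11.
Tm = 4·11 + 2·7 = 44 + 14 = 58°C

58°C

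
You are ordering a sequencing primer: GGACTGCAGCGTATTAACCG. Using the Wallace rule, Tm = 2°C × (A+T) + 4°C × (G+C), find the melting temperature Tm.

62°C

Base counts: A=5, C=5, G=6, T=4
So N_AT = 9 and N_GC = 11.
Tm = 2×9 + 4×11 = 62°C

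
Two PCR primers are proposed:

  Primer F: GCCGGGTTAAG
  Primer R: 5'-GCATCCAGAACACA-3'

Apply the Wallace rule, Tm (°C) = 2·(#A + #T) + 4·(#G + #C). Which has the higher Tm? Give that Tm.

Primer R, 42°C

Primer F: A+T=4, G+C=7 → Tm = 2(4)+4(7) = 36°C
Primer R: A+T=7, G+C=7 → Tm = 2(7)+4(7) = 42°C
36°C vs 42°C → primer R is higher.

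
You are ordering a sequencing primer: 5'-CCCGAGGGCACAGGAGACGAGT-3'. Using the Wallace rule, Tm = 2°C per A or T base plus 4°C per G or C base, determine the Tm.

G=9, T=1, A=6, C=6
AT pairs contribute 7, GC pairs contribute 15.
Tm = 2×7 + 4×15 = 74°C

74°C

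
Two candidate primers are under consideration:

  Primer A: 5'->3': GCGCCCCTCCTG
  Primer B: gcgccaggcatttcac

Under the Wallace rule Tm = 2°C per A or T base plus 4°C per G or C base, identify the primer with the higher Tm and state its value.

Primer A: A+T=2, G+C=10 → Tm = 2(2)+4(10) = 44°C
Primer B: A+T=6, G+C=10 → Tm = 2(6)+4(10) = 52°C
44°C vs 52°C → primer B is higher.

Primer B, 52°C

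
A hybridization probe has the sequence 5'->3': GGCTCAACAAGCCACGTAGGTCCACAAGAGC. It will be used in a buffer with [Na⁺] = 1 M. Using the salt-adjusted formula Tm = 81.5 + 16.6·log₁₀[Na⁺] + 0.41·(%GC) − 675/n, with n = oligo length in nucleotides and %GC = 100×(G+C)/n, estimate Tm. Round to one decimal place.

83.5°C

Length n = 31. A=10, G=8, T=3, C=10
G+C = 18, so %GC = 18/31 × 100 = 58.065%
Salt term: 16.6 × (0) = 0
GC term: 0.41 × 58.065 = 23.807; length term: −675/31 = −21.774
Tm = 81.5 + (0) + 23.807 − 21.774 = 83.533 → 83.5°C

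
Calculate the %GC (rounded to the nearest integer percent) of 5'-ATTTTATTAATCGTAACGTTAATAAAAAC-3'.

Base counts: G=2, T=11, A=13, C=3
G+C = 2 + 3 = 5 out of 29 bases
%GC = 5/29 × 100 = 17.24% ≈ 17%

17%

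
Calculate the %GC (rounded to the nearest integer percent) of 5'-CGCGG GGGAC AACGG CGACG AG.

Scanning the sequence gives T=0, A=5, G=11, C=6.
G+C = 11 + 6 = 17 out of 22 bases
%GC = 17/22 × 100 = 77.27% ≈ 77%

77%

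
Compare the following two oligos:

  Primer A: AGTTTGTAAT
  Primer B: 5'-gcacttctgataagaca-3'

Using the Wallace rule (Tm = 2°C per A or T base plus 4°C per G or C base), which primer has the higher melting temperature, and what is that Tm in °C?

Primer A: A+T=8, G+C=2 → Tm = 2(8)+4(2) = 24°C
Primer B: A+T=10, G+C=7 → Tm = 2(10)+4(7) = 48°C
24°C vs 48°C → primer B is higher.

Primer B, 48°C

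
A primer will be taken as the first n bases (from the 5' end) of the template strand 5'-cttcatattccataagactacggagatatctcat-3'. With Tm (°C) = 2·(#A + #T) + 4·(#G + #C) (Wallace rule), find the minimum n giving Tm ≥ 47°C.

First 17 bases: CTTCATATTCCATAAGA → Tm = 44°C (< 47°C)
First 18 bases: CTTCATATTCCATAAGAC → Tm = 48°C (≥ 47°C)
Since every base adds ≥2°C, Tm only increases with n, so the threshold is first crossed at n = 18.

n = 18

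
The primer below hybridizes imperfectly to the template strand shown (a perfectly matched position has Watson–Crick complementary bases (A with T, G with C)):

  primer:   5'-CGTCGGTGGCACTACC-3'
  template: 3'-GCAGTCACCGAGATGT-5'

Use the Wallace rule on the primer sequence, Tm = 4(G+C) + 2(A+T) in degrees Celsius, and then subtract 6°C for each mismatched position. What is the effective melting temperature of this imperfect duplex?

36°C

Primer base counts: A=2, T=3, G=5, C=6 → A+T=5, G+C=11
Perfect-match Tm = 2(5) + 4(11) = 10 + 44 = 54°C
Mismatches (positions where the bases are not complementary): 3 (at positions 5, 11, 16)
Effective Tm = 54 − 3×6 = 54 − 18 = 36°C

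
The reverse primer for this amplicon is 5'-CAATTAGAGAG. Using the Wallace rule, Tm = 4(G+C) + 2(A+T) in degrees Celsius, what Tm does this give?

Base counts: T=2, A=5, G=3, C=1
So N_AT = 7 and N_GC = 4.
Tm = 2(7) + 4(4) = 14 + 16 = 30°C

30°C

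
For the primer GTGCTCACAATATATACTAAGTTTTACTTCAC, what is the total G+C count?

C=7, G=3, T=12, A=10
Total G or C: 3 + 7 = 10

10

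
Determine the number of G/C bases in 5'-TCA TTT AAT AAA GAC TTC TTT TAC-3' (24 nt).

Counting bases: T=11, G=1, C=4, A=8
G+C = 1 + 4 = 5

5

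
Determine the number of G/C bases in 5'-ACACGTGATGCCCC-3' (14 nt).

T=2, A=3, C=6, G=3
Total G or C: 3 + 6 = 9

9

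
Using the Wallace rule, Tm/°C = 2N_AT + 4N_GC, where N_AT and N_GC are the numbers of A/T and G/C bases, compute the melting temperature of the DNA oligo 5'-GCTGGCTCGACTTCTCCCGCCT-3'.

74°C

Base counts: T=6, G=5, C=10, A=1
So N_AT = 7 and N_GC = 15.
Tm = 2(7) + 4(15) = 14 + 60 = 74°C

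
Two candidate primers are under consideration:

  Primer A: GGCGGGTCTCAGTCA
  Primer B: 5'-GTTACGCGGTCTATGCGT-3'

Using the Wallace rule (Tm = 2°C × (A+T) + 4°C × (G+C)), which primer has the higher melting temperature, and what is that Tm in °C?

Primer A: A+T=5, G+C=10 → Tm = 2(5)+4(10) = 50°C
Primer B: A+T=8, G+C=10 → Tm = 2(8)+4(10) = 56°C
50°C vs 56°C → primer B is higher.

Primer B, 56°C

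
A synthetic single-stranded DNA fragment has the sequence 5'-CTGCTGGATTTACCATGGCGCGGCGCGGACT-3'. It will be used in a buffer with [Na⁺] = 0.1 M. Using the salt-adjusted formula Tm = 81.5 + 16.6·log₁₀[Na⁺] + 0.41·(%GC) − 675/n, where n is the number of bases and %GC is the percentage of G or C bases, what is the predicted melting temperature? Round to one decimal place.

Length n = 31. Scanning the sequence gives G=11, A=4, C=9, T=7.
G+C = 20, so %GC = 20/31 × 100 = 64.516%
Salt term: 16.6 × (-1) = -16.6
GC term: 0.41 × 64.516 = 26.452; length term: −675/31 = −21.774
Tm = 81.5 + (-16.6) + 26.452 − 21.774 = 69.578 → 69.6°C

69.6°C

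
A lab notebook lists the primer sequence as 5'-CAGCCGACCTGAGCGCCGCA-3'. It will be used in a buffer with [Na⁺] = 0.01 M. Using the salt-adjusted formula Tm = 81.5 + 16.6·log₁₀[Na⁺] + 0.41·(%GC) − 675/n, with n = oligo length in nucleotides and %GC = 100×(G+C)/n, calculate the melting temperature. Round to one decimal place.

45.3°C

Length n = 20. Scanning the sequence gives T=1, G=6, C=9, A=4.
G+C = 15, so %GC = 15/20 × 100 = 75%
Salt term: 16.6 × (-2) = -33.2
GC term: 0.41 × 75 = 30.75; length term: −675/20 = −33.75
Tm = 81.5 + (-33.2) + 30.75 − 33.75 = 45.3 → 45.3°C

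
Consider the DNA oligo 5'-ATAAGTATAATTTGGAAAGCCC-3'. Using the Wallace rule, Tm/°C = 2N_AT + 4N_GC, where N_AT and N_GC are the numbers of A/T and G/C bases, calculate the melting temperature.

Counting bases: G=4, T=6, C=3, A=9
AT pairs contribute 15, GC pairs contribute 7.
Tm = 2(15) + 4(7) = 30 + 28 = 58°C

58°C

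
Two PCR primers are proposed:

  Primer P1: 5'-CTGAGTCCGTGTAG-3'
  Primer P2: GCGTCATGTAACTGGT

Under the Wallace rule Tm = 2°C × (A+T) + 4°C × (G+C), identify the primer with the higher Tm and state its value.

Primer P1: A+T=6, G+C=8 → Tm = 2(6)+4(8) = 44°C
Primer P2: A+T=8, G+C=8 → Tm = 2(8)+4(8) = 48°C
44°C vs 48°C → primer P2 is higher.

Primer P2, 48°C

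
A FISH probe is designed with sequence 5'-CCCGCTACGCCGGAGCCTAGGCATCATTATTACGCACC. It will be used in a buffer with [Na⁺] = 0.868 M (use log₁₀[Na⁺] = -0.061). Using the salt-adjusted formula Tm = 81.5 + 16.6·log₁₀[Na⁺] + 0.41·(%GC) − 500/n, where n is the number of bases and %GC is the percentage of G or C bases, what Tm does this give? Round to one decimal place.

Length n = 38. Scanning the sequence gives T=7, G=8, C=15, A=8.
G+C = 23, so %GC = 23/38 × 100 = 60.526%
Salt term: 16.6 × (-0.061) = -1.013
GC term: 0.41 × 60.526 = 24.816; length term: −500/38 = −13.158
Tm = 81.5 + (-1.013) + 24.816 − 13.158 = 92.145 → 92.1°C

92.1°C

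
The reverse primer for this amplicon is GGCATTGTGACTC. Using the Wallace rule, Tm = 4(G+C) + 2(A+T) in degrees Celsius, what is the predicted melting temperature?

40°C

Base counts: T=4, A=2, G=4, C=3
AT pairs contribute 6, GC pairs contribute 7.
Tm = 2×6 + 4×7 = 40°C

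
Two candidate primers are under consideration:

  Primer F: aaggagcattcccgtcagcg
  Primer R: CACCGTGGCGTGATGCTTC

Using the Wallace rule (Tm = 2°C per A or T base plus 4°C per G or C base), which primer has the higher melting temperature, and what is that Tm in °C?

Primer F: A+T=8, G+C=12 → Tm = 2(8)+4(12) = 64°C
Primer R: A+T=7, G+C=12 → Tm = 2(7)+4(12) = 62°C
64°C vs 62°C → primer F is higher.

Primer F, 64°C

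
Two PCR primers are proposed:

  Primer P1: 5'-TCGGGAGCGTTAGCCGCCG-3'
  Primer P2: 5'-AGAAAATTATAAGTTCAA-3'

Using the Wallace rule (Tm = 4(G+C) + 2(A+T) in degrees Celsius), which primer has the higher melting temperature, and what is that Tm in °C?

Primer P1, 66°C

Primer P1: A+T=5, G+C=14 → Tm = 2(5)+4(14) = 66°C
Primer P2: A+T=15, G+C=3 → Tm = 2(15)+4(3) = 42°C
66°C vs 42°C → primer P1 is higher.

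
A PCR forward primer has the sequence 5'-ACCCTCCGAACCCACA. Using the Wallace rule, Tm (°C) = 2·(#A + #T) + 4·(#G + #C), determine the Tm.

52°C

Scanning the sequence gives C=9, A=5, G=1, T=1.
So N_AT = 6 and N_GC = 10.
Tm = 2×6 + 4×10 = 52°C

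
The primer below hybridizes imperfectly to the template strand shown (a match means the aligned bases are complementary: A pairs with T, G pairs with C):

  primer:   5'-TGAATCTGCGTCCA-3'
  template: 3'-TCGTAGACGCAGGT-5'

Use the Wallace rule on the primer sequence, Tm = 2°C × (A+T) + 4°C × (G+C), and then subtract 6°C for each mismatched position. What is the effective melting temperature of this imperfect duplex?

30°C

Primer base counts: A=3, T=4, G=3, C=4 → A+T=7, G+C=7
Perfect-match Tm = 2(7) + 4(7) = 14 + 28 = 42°C
Mismatches (positions where the bases are not complementary): 2 (at positions 1, 3)
Effective Tm = 42 − 2×6 = 42 − 12 = 30°C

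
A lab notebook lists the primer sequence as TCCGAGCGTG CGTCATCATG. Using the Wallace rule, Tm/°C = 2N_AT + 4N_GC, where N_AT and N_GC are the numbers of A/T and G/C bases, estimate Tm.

64°C

Counting bases: C=6, A=3, T=5, G=6
A+T = 8, G+C = 12
Tm = 4·12 + 2·8 = 48 + 16 = 64°C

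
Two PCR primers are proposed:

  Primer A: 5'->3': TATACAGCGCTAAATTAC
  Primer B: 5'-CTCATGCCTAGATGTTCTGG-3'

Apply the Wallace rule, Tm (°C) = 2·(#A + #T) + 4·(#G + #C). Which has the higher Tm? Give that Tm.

Primer A: A+T=12, G+C=6 → Tm = 2(12)+4(6) = 48°C
Primer B: A+T=10, G+C=10 → Tm = 2(10)+4(10) = 60°C
48°C vs 60°C → primer B is higher.

Primer B, 60°C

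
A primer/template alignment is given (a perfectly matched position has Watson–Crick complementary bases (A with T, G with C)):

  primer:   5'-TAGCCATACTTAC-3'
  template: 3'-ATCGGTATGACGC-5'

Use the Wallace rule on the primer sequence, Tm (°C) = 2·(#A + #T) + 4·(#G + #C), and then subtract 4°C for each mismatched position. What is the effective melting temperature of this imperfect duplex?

Primer base counts: A=4, T=4, G=1, C=4 → A+T=8, G+C=5
Perfect-match Tm = 2(8) + 4(5) = 16 + 20 = 36°C
Mismatches (positions where the bases are not complementary): 3 (at positions 11, 12, 13)
Effective Tm = 36 − 3×4 = 36 − 12 = 24°C

24°C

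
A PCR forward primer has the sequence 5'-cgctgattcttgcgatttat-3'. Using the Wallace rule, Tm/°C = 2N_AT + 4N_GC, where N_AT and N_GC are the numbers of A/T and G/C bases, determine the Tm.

G=4, C=4, A=3, T=9
So N_AT = 12 and N_GC = 8.
Tm = 2(12) + 4(8) = 24 + 32 = 56°C

56°C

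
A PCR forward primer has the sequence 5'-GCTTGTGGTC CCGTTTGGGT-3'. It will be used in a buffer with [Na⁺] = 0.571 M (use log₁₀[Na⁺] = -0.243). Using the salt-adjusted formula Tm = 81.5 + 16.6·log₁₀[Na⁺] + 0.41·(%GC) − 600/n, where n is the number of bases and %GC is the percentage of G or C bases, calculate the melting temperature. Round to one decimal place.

Length n = 20. Scanning the sequence gives A=0, G=8, C=4, T=8.
G+C = 12, so %GC = 12/20 × 100 = 60%
Salt term: 16.6 × (-0.243) = -4.034
GC term: 0.41 × 60 = 24.6; length term: −600/20 = −30
Tm = 81.5 + (-4.034) + 24.6 − 30 = 72.066 → 72.1°C

72.1°C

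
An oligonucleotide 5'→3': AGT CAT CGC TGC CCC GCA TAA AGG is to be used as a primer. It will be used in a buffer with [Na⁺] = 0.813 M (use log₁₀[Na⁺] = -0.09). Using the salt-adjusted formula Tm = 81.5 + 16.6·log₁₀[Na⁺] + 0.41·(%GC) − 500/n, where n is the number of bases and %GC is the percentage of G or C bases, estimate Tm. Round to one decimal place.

83.1°C

Length n = 24. Base counts: G=6, C=8, T=4, A=6
G+C = 14, so %GC = 14/24 × 100 = 58.333%
Salt term: 16.6 × (-0.09) = -1.494
GC term: 0.41 × 58.333 = 23.917; length term: −500/24 = −20.833
Tm = 81.5 + (-1.494) + 23.917 − 20.833 = 83.09 → 83.1°C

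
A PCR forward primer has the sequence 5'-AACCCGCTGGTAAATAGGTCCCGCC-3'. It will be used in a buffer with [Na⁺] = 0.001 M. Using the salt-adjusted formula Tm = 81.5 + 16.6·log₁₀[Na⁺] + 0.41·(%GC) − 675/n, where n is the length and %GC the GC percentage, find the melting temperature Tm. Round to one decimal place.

Length n = 25. Base counts: C=9, A=6, T=4, G=6
G+C = 15, so %GC = 15/25 × 100 = 60%
Salt term: 16.6 × (-3) = -49.8
GC term: 0.41 × 60 = 24.6; length term: −675/25 = −27
Tm = 81.5 + (-49.8) + 24.6 − 27 = 29.3 → 29.3°C

29.3°C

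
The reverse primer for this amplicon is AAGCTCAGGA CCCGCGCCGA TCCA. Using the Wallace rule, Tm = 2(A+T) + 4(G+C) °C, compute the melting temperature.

Base counts: A=6, G=6, C=10, T=2
A+T = 8, G+C = 16
Tm = 2×8 + 4×16 = 80°C

80°C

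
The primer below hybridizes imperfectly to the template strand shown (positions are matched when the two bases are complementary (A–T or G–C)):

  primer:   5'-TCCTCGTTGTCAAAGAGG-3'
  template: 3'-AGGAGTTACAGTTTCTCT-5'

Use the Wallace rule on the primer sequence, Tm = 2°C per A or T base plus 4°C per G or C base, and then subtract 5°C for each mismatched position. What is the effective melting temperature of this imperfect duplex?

39°C

Primer base counts: A=4, T=5, G=5, C=4 → A+T=9, G+C=9
Perfect-match Tm = 2(9) + 4(9) = 18 + 36 = 54°C
Mismatches (positions where the bases are not complementary): 3 (at positions 6, 7, 18)
Effective Tm = 54 − 3×5 = 54 − 15 = 39°C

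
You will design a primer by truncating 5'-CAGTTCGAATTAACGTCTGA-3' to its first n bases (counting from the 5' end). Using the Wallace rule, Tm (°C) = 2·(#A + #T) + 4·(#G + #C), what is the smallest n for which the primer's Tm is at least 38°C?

n = 14

First 13 bases: CAGTTCGAATTAA → Tm = 34°C (< 38°C)
First 14 bases: CAGTTCGAATTAAC → Tm = 38°C (≥ 38°C)
Since every base adds ≥2°C, Tm only increases with n, so the threshold is first crossed at n = 14.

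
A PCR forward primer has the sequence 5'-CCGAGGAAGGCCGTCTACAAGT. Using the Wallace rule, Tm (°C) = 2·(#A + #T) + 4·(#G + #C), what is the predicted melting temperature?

70°C

Scanning the sequence gives G=7, C=6, A=6, T=3.
So N_AT = 9 and N_GC = 13.
Tm = 2(9) + 4(13) = 18 + 52 = 70°C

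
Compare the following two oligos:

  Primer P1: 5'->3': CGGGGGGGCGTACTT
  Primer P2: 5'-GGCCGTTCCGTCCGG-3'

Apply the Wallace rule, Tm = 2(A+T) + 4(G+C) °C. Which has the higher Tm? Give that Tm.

Primer P2, 54°C

Primer P1: A+T=4, G+C=11 → Tm = 2(4)+4(11) = 52°C
Primer P2: A+T=3, G+C=12 → Tm = 2(3)+4(12) = 54°C
52°C vs 54°C → primer P2 is higher.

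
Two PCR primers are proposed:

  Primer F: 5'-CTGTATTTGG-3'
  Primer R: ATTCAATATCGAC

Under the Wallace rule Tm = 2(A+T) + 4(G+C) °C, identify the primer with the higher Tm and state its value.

Primer R, 34°C

Primer F: A+T=6, G+C=4 → Tm = 2(6)+4(4) = 28°C
Primer R: A+T=9, G+C=4 → Tm = 2(9)+4(4) = 34°C
28°C vs 34°C → primer R is higher.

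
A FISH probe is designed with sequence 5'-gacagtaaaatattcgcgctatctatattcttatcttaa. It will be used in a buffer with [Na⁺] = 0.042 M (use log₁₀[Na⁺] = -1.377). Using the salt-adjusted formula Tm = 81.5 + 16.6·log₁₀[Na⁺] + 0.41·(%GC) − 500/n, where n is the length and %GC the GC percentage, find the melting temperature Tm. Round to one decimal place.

Length n = 39. Scanning the sequence gives A=13, G=4, T=15, C=7.
G+C = 11, so %GC = 11/39 × 100 = 28.205%
Salt term: 16.6 × (-1.377) = -22.858
GC term: 0.41 × 28.205 = 11.564; length term: −500/39 = −12.821
Tm = 81.5 + (-22.858) + 11.564 − 12.821 = 57.385 → 57.4°C

57.4°C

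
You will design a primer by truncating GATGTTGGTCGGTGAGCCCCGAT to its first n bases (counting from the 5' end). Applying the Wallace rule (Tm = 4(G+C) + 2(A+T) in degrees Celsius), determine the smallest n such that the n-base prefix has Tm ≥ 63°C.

First 19 bases: GATGTTGGTCGGTGAGCCC → Tm = 62°C (< 63°C)
First 20 bases: GATGTTGGTCGGTGAGCCCC → Tm = 66°C (≥ 63°C)
Each additional base adds 2°C (A/T) or 4°C (G/C), so Tm is non-decreasing in n; n = 20 is the first length to reach 63°C.

n = 20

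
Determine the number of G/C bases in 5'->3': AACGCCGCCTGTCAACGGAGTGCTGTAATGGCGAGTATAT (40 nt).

21

Scanning the sequence gives A=10, T=9, C=9, G=12.
Total G or C: 12 + 9 = 21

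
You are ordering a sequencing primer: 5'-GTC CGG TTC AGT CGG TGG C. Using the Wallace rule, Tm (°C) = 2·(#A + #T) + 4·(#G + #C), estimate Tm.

Counting bases: G=8, A=1, T=5, C=5
So N_AT = 6 and N_GC = 13.
Tm = 2×6 + 4×13 = 64°C

64°C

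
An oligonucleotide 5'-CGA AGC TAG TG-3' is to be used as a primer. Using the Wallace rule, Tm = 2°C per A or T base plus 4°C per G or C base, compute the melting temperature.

A=3, T=2, G=4, C=2
A+T = 5, G+C = 6
Tm = 2×5 + 4×6 = 34°C

34°C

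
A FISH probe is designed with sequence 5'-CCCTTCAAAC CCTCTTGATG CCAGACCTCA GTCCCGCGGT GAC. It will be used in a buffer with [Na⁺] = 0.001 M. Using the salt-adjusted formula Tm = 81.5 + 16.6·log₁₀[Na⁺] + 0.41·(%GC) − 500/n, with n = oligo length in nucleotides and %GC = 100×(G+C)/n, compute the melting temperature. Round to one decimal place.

Length n = 43. Base counts: G=8, T=9, C=18, A=8
G+C = 26, so %GC = 26/43 × 100 = 60.465%
Salt term: 16.6 × (-3) = -49.8
GC term: 0.41 × 60.465 = 24.791; length term: −500/43 = −11.628
Tm = 81.5 + (-49.8) + 24.791 − 11.628 = 44.863 → 44.9°C

44.9°C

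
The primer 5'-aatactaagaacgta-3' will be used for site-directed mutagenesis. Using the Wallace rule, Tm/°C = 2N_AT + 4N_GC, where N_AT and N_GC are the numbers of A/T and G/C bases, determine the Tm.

38°C

Base counts: T=3, G=2, C=2, A=8
So N_AT = 11 and N_GC = 4.
Tm = 4·4 + 2·11 = 16 + 22 = 38°C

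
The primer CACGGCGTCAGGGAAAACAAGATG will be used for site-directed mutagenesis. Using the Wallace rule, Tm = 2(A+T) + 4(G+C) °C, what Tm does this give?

74°C

Counting bases: C=5, A=9, T=2, G=8
So N_AT = 11 and N_GC = 13.
Tm = 2×11 + 4×13 = 74°C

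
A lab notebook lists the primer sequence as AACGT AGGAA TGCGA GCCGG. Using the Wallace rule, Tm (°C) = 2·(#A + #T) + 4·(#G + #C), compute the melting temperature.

Counting bases: A=6, C=4, T=2, G=8
AT pairs contribute 8, GC pairs contribute 12.
Tm = 4·12 + 2·8 = 48 + 16 = 64°C

64°C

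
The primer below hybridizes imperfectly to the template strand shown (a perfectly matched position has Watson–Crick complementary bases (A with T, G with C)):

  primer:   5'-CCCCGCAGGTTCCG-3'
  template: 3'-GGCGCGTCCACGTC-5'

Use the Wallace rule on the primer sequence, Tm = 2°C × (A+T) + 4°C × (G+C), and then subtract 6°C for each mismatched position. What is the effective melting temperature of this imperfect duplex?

Primer base counts: A=1, T=2, G=4, C=7 → A+T=3, G+C=11
Perfect-match Tm = 2(3) + 4(11) = 6 + 44 = 50°C
Mismatches (positions where the bases are not complementary): 3 (at positions 3, 11, 13)
Effective Tm = 50 − 3×6 = 50 − 18 = 32°C

32°C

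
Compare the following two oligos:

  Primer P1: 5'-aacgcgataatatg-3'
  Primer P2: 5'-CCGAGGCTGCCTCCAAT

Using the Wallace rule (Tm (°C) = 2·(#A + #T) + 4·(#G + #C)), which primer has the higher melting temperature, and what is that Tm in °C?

Primer P1: A+T=9, G+C=5 → Tm = 2(9)+4(5) = 38°C
Primer P2: A+T=6, G+C=11 → Tm = 2(6)+4(11) = 56°C
38°C vs 56°C → primer P2 is higher.

Primer P2, 56°C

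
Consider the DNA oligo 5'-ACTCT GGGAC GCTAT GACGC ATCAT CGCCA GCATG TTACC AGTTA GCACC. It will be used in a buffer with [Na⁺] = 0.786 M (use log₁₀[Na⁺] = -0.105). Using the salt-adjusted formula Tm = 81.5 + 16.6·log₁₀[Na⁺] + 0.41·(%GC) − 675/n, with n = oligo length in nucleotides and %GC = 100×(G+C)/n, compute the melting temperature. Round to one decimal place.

Length n = 50. T=11, A=12, G=11, C=16
G+C = 27, so %GC = 27/50 × 100 = 54%
Salt term: 16.6 × (-0.105) = -1.743
GC term: 0.41 × 54 = 22.14; length term: −675/50 = −13.5
Tm = 81.5 + (-1.743) + 22.14 − 13.5 = 88.397 → 88.4°C

88.4°C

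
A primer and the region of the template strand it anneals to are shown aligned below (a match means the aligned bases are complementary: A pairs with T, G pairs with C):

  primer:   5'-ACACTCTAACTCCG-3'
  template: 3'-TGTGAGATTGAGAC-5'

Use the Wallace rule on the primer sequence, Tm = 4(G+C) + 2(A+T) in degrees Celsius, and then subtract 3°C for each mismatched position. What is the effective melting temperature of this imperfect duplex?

39°C

Primer base counts: A=4, T=3, G=1, C=6 → A+T=7, G+C=7
Perfect-match Tm = 2(7) + 4(7) = 14 + 28 = 42°C
Mismatches (positions where the bases are not complementary): 1 (at position 13)
Effective Tm = 42 − 1×3 = 42 − 3 = 39°C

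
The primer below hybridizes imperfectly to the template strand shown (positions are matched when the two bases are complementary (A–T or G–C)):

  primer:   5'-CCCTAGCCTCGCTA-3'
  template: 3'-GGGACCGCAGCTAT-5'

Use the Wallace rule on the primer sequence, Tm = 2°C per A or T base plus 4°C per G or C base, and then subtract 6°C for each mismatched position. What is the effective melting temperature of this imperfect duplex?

Primer base counts: A=2, T=3, G=2, C=7 → A+T=5, G+C=9
Perfect-match Tm = 2(5) + 4(9) = 10 + 36 = 46°C
Mismatches (positions where the bases are not complementary): 3 (at positions 5, 8, 12)
Effective Tm = 46 − 3×6 = 46 − 18 = 28°C

28°C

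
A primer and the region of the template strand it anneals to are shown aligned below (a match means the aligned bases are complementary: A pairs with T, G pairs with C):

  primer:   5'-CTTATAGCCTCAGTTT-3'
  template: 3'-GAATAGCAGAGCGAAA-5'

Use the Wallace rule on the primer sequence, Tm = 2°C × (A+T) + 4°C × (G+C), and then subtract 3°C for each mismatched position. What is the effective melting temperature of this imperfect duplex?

32°C

Primer base counts: A=3, T=7, G=2, C=4 → A+T=10, G+C=6
Perfect-match Tm = 2(10) + 4(6) = 20 + 24 = 44°C
Mismatches (positions where the bases are not complementary): 4 (at positions 6, 8, 12, 13)
Effective Tm = 44 − 4×3 = 44 − 12 = 32°C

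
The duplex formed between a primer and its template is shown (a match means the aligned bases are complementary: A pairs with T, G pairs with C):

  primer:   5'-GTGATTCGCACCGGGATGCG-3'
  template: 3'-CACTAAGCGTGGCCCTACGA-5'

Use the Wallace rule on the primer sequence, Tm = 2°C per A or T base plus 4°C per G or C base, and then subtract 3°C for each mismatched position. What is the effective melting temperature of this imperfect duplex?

63°C

Primer base counts: A=3, T=4, G=8, C=5 → A+T=7, G+C=13
Perfect-match Tm = 2(7) + 4(13) = 14 + 52 = 66°C
Mismatches (positions where the bases are not complementary): 1 (at position 20)
Effective Tm = 66 − 1×3 = 66 − 3 = 63°C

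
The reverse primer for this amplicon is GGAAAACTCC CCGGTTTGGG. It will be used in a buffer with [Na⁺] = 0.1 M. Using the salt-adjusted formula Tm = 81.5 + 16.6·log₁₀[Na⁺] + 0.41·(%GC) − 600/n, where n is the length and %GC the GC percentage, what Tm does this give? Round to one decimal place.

Length n = 20. Counting bases: C=5, T=4, G=7, A=4
G+C = 12, so %GC = 12/20 × 100 = 60%
Salt term: 16.6 × (-1) = -16.6
GC term: 0.41 × 60 = 24.6; length term: −600/20 = −30
Tm = 81.5 + (-16.6) + 24.6 − 30 = 59.5 → 59.5°C

59.5°C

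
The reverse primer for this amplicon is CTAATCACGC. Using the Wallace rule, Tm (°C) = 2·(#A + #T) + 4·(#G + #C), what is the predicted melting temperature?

Scanning the sequence gives C=4, G=1, T=2, A=3.
A+T = 5, G+C = 5
Tm = 2×5 + 4×5 = 30°C

30°C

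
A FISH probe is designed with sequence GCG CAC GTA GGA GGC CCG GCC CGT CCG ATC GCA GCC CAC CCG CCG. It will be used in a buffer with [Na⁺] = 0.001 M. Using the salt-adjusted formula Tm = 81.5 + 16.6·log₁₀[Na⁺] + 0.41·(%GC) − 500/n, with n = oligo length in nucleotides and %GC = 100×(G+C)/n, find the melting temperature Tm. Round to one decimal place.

Length n = 45. G=15, A=6, C=21, T=3
G+C = 36, so %GC = 36/45 × 100 = 80%
Salt term: 16.6 × (-3) = -49.8
GC term: 0.41 × 80 = 32.8; length term: −500/45 = −11.111
Tm = 81.5 + (-49.8) + 32.8 − 11.111 = 53.389 → 53.4°C

53.4°C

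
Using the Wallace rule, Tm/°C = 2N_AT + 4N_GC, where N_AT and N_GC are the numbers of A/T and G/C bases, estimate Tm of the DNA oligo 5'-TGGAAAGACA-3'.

A=5, C=1, T=1, G=3
So N_AT = 6 and N_GC = 4.
Tm = 2(6) + 4(4) = 12 + 16 = 28°C

28°C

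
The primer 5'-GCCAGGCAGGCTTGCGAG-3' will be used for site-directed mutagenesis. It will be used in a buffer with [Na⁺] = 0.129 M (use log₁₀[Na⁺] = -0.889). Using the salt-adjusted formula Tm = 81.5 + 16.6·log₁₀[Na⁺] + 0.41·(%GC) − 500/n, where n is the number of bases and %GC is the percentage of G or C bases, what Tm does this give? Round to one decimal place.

Length n = 18. Base counts: C=5, A=3, G=8, T=2
G+C = 13, so %GC = 13/18 × 100 = 72.222%
Salt term: 16.6 × (-0.889) = -14.757
GC term: 0.41 × 72.222 = 29.611; length term: −500/18 = −27.778
Tm = 81.5 + (-14.757) + 29.611 − 27.778 = 68.576 → 68.6°C

68.6°C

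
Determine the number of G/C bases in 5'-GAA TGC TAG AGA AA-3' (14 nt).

5

A=7, C=1, T=2, G=4
Total G or C: 4 + 1 = 5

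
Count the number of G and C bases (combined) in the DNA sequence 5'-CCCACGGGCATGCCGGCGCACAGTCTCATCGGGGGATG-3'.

27

Scanning the sequence gives G=14, T=5, A=6, C=13.
Total G or C: 14 + 13 = 27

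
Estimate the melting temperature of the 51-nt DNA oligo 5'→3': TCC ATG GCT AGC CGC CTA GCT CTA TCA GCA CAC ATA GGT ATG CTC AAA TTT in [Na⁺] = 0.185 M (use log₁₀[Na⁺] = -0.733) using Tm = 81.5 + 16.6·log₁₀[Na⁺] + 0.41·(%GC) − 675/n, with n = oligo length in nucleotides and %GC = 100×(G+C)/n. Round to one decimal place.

75.4°C

Length n = 51. A=13, G=9, C=15, T=14
G+C = 24, so %GC = 24/51 × 100 = 47.059%
Salt term: 16.6 × (-0.733) = -12.168
GC term: 0.41 × 47.059 = 19.294; length term: −675/51 = −13.235
Tm = 81.5 + (-12.168) + 19.294 − 13.235 = 75.391 → 75.4°C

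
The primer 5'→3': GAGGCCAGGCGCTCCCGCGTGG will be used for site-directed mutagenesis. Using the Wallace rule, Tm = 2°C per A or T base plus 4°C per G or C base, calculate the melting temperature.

Counting bases: A=2, C=8, T=2, G=10
So N_AT = 4 and N_GC = 18.
Tm = 2(4) + 4(18) = 8 + 72 = 80°C

80°C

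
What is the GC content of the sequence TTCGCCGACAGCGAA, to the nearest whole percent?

Counting bases: A=4, G=4, C=5, T=2
G+C = 4 + 5 = 9 out of 15 bases
%GC = 9/15 × 100 = 60% ≈ 60%

60%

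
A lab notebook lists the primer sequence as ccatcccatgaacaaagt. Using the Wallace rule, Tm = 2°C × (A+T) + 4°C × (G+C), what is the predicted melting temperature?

A=7, G=2, T=3, C=6
A+T = 10, G+C = 8
Tm = 2(10) + 4(8) = 20 + 32 = 52°C

52°C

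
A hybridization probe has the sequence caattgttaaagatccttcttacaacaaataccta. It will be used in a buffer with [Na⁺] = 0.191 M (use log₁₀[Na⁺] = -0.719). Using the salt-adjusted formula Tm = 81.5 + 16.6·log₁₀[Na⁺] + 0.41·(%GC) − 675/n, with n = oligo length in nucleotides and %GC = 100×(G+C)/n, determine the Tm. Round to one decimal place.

62.0°C

Length n = 35. Counting bases: A=14, G=2, C=8, T=11
G+C = 10, so %GC = 10/35 × 100 = 28.571%
Salt term: 16.6 × (-0.719) = -11.935
GC term: 0.41 × 28.571 = 11.714; length term: −675/35 = −19.286
Tm = 81.5 + (-11.935) + 11.714 − 19.286 = 61.993 → 62.0°C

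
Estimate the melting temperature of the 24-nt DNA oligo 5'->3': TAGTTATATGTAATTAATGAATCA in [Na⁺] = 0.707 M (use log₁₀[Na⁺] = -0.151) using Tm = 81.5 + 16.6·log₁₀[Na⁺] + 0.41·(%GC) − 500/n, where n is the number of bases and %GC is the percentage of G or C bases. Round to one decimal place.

65.0°C

Length n = 24. Counting bases: G=3, C=1, A=10, T=10
G+C = 4, so %GC = 4/24 × 100 = 16.667%
Salt term: 16.6 × (-0.151) = -2.507
GC term: 0.41 × 16.667 = 6.833; length term: −500/24 = −20.833
Tm = 81.5 + (-2.507) + 6.833 − 20.833 = 64.993 → 65.0°C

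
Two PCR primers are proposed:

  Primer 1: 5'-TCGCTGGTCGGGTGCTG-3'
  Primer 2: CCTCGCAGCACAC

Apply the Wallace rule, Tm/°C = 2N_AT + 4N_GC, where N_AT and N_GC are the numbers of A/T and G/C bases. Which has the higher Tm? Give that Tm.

Primer 1, 58°C

Primer 1: A+T=5, G+C=12 → Tm = 2(5)+4(12) = 58°C
Primer 2: A+T=4, G+C=9 → Tm = 2(4)+4(9) = 44°C
58°C vs 44°C → primer 1 is higher.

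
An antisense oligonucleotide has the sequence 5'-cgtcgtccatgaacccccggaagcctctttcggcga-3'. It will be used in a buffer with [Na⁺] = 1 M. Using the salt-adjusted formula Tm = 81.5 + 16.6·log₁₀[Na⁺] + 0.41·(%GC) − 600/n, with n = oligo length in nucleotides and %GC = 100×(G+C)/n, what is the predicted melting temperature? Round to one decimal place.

Length n = 36. Base counts: C=14, A=6, G=9, T=7
G+C = 23, so %GC = 23/36 × 100 = 63.889%
Salt term: 16.6 × (0) = 0
GC term: 0.41 × 63.889 = 26.194; length term: −600/36 = −16.667
Tm = 81.5 + (0) + 26.194 − 16.667 = 91.027 → 91.0°C

91.0°C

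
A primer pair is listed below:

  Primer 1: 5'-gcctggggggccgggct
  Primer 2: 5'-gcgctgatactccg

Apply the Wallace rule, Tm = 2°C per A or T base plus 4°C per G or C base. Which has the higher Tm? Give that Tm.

Primer 1, 64°C

Primer 1: A+T=2, G+C=15 → Tm = 2(2)+4(15) = 64°C
Primer 2: A+T=5, G+C=9 → Tm = 2(5)+4(9) = 46°C
64°C vs 46°C → primer 1 is higher.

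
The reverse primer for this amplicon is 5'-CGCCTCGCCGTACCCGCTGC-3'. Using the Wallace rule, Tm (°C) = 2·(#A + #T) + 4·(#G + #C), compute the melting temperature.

72°C

Counting bases: G=5, T=3, A=1, C=11
So N_AT = 4 and N_GC = 16.
Tm = 2×4 + 4×16 = 72°C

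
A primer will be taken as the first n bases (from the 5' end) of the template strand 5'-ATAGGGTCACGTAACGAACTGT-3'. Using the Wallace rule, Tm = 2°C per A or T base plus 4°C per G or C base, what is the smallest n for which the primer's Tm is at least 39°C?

First 13 bases: ATAGGGTCACGTA → Tm = 38°C (< 39°C)
First 14 bases: ATAGGGTCACGTAA → Tm = 40°C (≥ 39°C)
Each additional base adds 2°C (A/T) or 4°C (G/C), so Tm is non-decreasing in n; n = 14 is the first length to reach 39°C.

n = 14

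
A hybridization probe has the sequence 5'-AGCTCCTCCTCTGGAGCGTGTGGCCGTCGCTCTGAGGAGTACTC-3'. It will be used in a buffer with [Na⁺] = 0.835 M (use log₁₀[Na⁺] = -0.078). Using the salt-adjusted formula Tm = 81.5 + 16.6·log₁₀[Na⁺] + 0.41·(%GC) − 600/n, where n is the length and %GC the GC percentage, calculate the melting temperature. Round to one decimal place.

92.7°C

Length n = 44. Base counts: T=11, A=5, G=14, C=14
G+C = 28, so %GC = 28/44 × 100 = 63.636%
Salt term: 16.6 × (-0.078) = -1.295
GC term: 0.41 × 63.636 = 26.091; length term: −600/44 = −13.636
Tm = 81.5 + (-1.295) + 26.091 − 13.636 = 92.66 → 92.7°C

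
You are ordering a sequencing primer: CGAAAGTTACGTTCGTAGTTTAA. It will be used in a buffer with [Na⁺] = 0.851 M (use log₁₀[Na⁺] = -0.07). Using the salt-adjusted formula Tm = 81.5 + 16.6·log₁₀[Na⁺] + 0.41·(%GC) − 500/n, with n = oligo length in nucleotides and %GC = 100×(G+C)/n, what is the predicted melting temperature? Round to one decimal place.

Length n = 23. G=5, C=3, T=8, A=7
G+C = 8, so %GC = 8/23 × 100 = 34.783%
Salt term: 16.6 × (-0.07) = -1.162
GC term: 0.41 × 34.783 = 14.261; length term: −500/23 = −21.739
Tm = 81.5 + (-1.162) + 14.261 − 21.739 = 72.86 → 72.9°C

72.9°C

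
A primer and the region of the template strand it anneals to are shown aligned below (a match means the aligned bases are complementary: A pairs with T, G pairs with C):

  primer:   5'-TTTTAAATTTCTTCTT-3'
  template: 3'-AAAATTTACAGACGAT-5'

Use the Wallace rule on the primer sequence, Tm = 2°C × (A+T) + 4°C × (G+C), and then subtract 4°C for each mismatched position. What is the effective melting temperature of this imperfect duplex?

24°C

Primer base counts: A=3, T=11, G=0, C=2 → A+T=14, G+C=2
Perfect-match Tm = 2(14) + 4(2) = 28 + 8 = 36°C
Mismatches (positions where the bases are not complementary): 3 (at positions 9, 13, 16)
Effective Tm = 36 − 3×4 = 36 − 12 = 24°C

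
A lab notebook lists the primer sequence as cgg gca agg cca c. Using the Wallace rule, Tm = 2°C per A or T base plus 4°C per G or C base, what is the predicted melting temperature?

Base counts: T=0, A=3, G=5, C=5
AT pairs contribute 3, GC pairs contribute 10.
Tm = 2(3) + 4(10) = 6 + 40 = 46°C

46°C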